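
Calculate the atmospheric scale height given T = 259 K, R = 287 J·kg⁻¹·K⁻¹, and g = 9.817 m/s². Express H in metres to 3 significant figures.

The scale height of an isothermal atmosphere is H = RT/g.
H = 287 × 259 / 9.817 = 74333/9.817 = 7571.9 m.

H ≈ 7570 m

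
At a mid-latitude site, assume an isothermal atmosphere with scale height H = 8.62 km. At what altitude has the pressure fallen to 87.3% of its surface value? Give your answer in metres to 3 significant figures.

z ≈ 1170 m

Set P/P₀ = exp(−z/H) = 0.873, so z = −H ln(0.873).
−ln(0.873) = 0.13582; z = 8620.0 × 0.13582 = 1170.8 m.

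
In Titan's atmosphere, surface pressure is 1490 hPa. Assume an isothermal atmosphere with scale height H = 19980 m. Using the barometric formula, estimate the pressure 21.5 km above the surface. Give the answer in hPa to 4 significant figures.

P ≈ 508.0 hPa

Barometric formula: P = P₀ exp(−z/H).
z/H = 21500/19980 = 1.0761; exp(−1.0761) = 0.34092.
P = 1490 × 0.34092 = 507.97 hPa.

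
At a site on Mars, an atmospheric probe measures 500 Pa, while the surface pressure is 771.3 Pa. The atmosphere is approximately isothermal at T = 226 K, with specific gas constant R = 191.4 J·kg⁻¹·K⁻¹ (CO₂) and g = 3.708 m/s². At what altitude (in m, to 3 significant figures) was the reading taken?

z ≈ 5060 m

Scale height: H = RT/g = 191.4 × 226 / 3.708 = 11666 m.
Invert the barometric formula: z = H ln(P₀/P).
P₀/P = 771.3/500 = 1.5426; ln(1.5426) = 0.43347.
z = 11666 × 0.43347 = 5056.9 m.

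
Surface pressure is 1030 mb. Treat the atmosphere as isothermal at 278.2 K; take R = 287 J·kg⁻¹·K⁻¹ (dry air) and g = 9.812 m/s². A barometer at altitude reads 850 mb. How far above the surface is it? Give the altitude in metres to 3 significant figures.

z ≈ 1560 m

Scale height: H = RT/g = 287 × 278.2 / 9.812 = 8137.3 m.
Invert the barometric formula: z = H ln(P₀/P).
P₀/P = 1030/850 = 1.2118; ln(1.2118) = 0.19211.
z = 8137.3 × 0.19211 = 1563.3 m.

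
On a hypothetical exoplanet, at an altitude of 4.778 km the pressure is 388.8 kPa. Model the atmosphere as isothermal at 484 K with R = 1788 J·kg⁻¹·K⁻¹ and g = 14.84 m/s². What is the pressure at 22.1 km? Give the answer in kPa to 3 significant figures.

P ≈ 289 kPa

Scale height: H = RT/g = 1788 × 484 / 14.84 = 58315 m.
Between two levels, P₂ = P₁ exp(−Δz/H) with Δz = z₂ − z₁.
Δz = 22100 − 4778.0 = 17322 m; Δz/H = 17322/58315 = 0.29704.
P₂ = 388.8 × exp(−0.29704) = 388.8 × 0.74301 = 288.88 kPa.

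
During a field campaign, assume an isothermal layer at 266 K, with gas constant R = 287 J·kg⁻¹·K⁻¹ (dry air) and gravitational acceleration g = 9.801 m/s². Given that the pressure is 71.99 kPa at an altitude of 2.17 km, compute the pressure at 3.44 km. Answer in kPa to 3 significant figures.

P ≈ 61.2 kPa

Scale height: H = RT/g = 287 × 266 / 9.801 = 7789.2 m.
Between two levels, P₂ = P₁ exp(−Δz/H) with Δz = z₂ − z₁.
Δz = 3440.0 − 2170.0 = 1270.0 m; Δz/H = 1270.0/7789.2 = 0.16305.
P₂ = 71.99 × exp(−0.16305) = 71.99 × 0.84955 = 61.159 kPa.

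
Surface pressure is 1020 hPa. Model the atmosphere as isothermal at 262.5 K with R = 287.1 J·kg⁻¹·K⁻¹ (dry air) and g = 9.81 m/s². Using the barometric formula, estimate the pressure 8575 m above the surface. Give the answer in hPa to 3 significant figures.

P ≈ 334 hPa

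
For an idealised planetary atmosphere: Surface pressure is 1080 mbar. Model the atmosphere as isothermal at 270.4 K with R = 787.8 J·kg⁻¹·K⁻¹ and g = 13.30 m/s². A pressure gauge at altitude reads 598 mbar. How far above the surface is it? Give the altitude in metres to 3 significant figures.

z ≈ 9470 m

Scale height: H = RT/g = 787.8 × 270.4 / 13.30 = 16017 m.
Invert the barometric formula: z = H ln(P₀/P).
P₀/P = 1080/598 = 1.8060; ln(1.8060) = 0.59111.
z = 16017 × 0.59111 = 9467.8 m.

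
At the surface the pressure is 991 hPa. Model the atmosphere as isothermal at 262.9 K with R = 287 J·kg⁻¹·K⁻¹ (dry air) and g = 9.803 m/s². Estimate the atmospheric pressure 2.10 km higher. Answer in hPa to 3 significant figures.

Scale height: H = RT/g = 287 × 262.9 / 9.803 = 7696.9 m.
Barometric formula: P = P₀ exp(−z/H).
z/H = 2100.0/7696.9 = 0.27284; exp(−0.27284) = 0.76121.
P = 991 × 0.76121 = 754.36 hPa.

P ≈ 754 hPa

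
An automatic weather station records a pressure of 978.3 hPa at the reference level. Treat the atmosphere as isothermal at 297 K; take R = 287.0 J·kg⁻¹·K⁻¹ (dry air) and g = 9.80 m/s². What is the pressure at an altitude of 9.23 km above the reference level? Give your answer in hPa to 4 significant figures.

Scale height: H = RT/g = 287.0 × 297 / 9.80 = 8697.9 m.
Barometric formula: P = P₀ exp(−z/H).
z/H = 9230.0/8697.9 = 1.0612; exp(−1.0612) = 0.34604.
P = 978.3 × 0.34604 = 338.53 hPa.

P ≈ 338.5 hPa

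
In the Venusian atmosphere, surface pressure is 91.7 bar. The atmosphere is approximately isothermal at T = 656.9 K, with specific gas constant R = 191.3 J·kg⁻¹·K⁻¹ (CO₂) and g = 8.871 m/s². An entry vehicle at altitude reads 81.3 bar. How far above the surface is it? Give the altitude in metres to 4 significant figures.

Scale height: H = RT/g = 191.3 × 656.9 / 8.871 = 14166 m.
Invert the barometric formula: z = H ln(P₀/P).
P₀/P = 91.7/81.3 = 1.1279; ln(1.1279) = 0.12036.
z = 14166 × 0.12036 = 1705.0 m.

z ≈ 1705 m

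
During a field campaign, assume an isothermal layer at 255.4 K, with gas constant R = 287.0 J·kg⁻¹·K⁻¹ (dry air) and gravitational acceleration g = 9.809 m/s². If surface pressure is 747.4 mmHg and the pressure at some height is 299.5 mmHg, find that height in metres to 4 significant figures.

Scale height: H = RT/g = 287.0 × 255.4 / 9.809 = 7472.7 m.
Invert the barometric formula: z = H ln(P₀/P).
P₀/P = 747.4/299.5 = 2.4955; ln(2.4955) = 0.91449.
z = 7472.7 × 0.91449 = 6833.7 m.

z ≈ 6834 m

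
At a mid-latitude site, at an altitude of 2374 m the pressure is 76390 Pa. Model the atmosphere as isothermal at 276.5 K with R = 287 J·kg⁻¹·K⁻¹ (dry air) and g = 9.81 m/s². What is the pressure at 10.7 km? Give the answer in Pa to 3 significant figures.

P ≈ 27300 Pa

Scale height: H = RT/g = 287 × 276.5 / 9.81 = 8089.2 m.
Between two levels, P₂ = P₁ exp(−Δz/H) with Δz = z₂ − z₁.
Δz = 10700 − 2374.0 = 8326.0 m; Δz/H = 8326.0/8089.2 = 1.0293.
P₂ = 76390 × exp(−1.0293) = 76390 × 0.35726 = 27291 Pa.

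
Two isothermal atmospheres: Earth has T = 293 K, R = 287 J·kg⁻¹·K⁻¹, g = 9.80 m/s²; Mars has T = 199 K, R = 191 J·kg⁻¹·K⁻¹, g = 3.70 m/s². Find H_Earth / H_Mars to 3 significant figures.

H = RT/g for each body.
H_Earth = 287 × 293 / 9.80 = 8580.7 m.
H_Mars = 191 × 199 / 3.70 = 10273 m.
H_Earth/H_Mars = 8580.7/10273 = 0.83527.

H_Earth/H_Mars ≈ 0.835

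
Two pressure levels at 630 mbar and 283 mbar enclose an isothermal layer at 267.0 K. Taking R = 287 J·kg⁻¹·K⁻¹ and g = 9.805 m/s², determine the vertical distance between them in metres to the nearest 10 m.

Δz ≈ 6250 m

Hypsometric equation: Δz = (R T̄/g) ln(P₁/P₂).
R T̄/g = 287 × 267.0 / 9.805 = 7815.3 m.
ln(630/283) = ln(2.2261) = 0.80025.
Δz = 7815.3 × 0.80025 = 6254.2 m.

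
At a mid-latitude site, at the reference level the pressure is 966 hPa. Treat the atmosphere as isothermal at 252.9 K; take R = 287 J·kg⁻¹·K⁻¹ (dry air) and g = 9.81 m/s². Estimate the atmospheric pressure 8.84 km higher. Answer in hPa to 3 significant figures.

P ≈ 292 hPa

Scale height: H = RT/g = 287 × 252.9 / 9.81 = 7398.8 m.
Barometric formula: P = P₀ exp(−z/H).
z/H = 8840.0/7398.8 = 1.1948; exp(−1.1948) = 0.30276.
P = 966 × 0.30276 = 292.47 hPa.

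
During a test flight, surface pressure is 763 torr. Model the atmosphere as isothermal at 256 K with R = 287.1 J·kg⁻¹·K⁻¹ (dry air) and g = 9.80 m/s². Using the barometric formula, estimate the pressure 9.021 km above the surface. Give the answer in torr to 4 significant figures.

Scale height: H = RT/g = 287.1 × 256 / 9.80 = 7499.8 m.
Barometric formula: P = P₀ exp(−z/H).
z/H = 9021.0/7499.8 = 1.2028; exp(−1.2028) = 0.30035.
P = 763 × 0.30035 = 229.17 torr.

P ≈ 229.2 torr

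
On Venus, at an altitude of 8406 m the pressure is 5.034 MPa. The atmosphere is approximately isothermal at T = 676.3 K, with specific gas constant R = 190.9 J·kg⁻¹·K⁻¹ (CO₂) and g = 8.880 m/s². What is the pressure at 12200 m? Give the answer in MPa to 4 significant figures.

P ≈ 3.878 MPa

Scale height: H = RT/g = 190.9 × 676.3 / 8.880 = 14539 m.
Between two levels, P₂ = P₁ exp(−Δz/H) with Δz = z₂ − z₁.
Δz = 12200 − 8406.0 = 3794.0 m; Δz/H = 3794.0/14539 = 0.26095.
P₂ = 5.034 × exp(−0.26095) = 5.034 × 0.77032 = 3.8778 MPa.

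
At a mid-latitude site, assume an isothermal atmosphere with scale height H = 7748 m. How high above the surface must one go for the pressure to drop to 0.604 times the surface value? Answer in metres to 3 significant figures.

Set P/P₀ = exp(−z/H) = 0.604, so z = −H ln(0.604).
−ln(0.604) = 0.50418; z = 7748.0 × 0.50418 = 3906.4 m.

z ≈ 3910 m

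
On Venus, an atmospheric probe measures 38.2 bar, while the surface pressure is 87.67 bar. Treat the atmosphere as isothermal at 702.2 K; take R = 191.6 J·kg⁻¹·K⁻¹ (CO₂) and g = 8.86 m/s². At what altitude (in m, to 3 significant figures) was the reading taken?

Scale height: H = RT/g = 191.6 × 702.2 / 8.86 = 15185 m.
Invert the barometric formula: z = H ln(P₀/P).
P₀/P = 87.67/38.2 = 2.2950; ln(2.2950) = 0.83073.
z = 15185 × 0.83073 = 12615 m.

z ≈ 12600 m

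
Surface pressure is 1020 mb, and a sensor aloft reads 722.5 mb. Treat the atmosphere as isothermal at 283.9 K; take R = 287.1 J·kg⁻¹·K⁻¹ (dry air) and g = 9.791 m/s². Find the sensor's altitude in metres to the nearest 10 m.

z ≈ 2870 m

Scale height: H = RT/g = 287.1 × 283.9 / 9.791 = 8324.8 m.
Invert the barometric formula: z = H ln(P₀/P).
P₀/P = 1020/722.5 = 1.4118; ln(1.4118) = 0.34487.
z = 8324.8 × 0.34487 = 2871.0 m.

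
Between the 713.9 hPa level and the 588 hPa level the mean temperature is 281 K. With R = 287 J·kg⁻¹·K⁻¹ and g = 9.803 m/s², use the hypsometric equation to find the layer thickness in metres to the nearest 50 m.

Hypsometric equation: Δz = (R T̄/g) ln(P₁/P₂).
R T̄/g = 287 × 281 / 9.803 = 8226.8 m.
ln(713.9/588) = ln(1.2141) = 0.19400.
Δz = 8226.8 × 0.19400 = 1596.0 m.

Δz ≈ 1600 m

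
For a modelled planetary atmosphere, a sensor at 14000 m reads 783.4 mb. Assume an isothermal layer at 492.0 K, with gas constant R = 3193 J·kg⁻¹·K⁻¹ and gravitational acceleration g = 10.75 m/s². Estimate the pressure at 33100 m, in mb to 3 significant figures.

Scale height: H = RT/g = 3193 × 492.0 / 10.75 = 146140 m.
Between two levels, P₂ = P₁ exp(−Δz/H) with Δz = z₂ − z₁.
Δz = 33100 − 14000 = 19100 m; Δz/H = 19100/146140 = 0.13070.
P₂ = 783.4 × exp(−0.13070) = 783.4 × 0.87748 = 687.42 mb.

P ≈ 687 mb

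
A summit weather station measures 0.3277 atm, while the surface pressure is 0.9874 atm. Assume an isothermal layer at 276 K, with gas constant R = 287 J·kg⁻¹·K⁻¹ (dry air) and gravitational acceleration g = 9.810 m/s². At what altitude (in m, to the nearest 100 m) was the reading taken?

z ≈ 8900 m

Scale height: H = RT/g = 287 × 276 / 9.810 = 8074.6 m.
Invert the barometric formula: z = H ln(P₀/P).
P₀/P = 0.9874/0.3277 = 3.0131; ln(3.0131) = 1.1030.
z = 8074.6 × 1.1030 = 8906.3 m.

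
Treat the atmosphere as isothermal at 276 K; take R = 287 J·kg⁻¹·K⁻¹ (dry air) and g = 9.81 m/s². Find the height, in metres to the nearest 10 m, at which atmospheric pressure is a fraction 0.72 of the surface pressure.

Scale height: H = RT/g = 287 × 276 / 9.81 = 8074.6 m.
Set P/P₀ = exp(−z/H) = 0.72, so z = −H ln(0.72).
−ln(0.72) = 0.32850; z = 8074.6 × 0.32850 = 2652.5 m.

z ≈ 2650 m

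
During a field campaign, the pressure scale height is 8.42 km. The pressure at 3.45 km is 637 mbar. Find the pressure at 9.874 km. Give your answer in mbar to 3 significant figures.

P ≈ 297 mbar

Between two levels, P₂ = P₁ exp(−Δz/H) with Δz = z₂ − z₁.
Δz = 9874.0 − 3450.0 = 6424.0 m; Δz/H = 6424.0/8420.0 = 0.76295.
P₂ = 637 × exp(−0.76295) = 637 × 0.46629 = 297.03 mbar.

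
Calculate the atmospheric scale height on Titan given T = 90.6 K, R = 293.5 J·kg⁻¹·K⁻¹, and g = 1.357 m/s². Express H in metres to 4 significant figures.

The scale height of an isothermal atmosphere is H = RT/g.
H = 293.5 × 90.6 / 1.357 = 26591/1.357 = 19595 m.

H ≈ 19600 m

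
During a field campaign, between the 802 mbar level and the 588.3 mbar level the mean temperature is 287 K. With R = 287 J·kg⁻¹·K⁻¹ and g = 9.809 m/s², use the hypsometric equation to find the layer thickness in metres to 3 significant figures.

Hypsometric equation: Δz = (R T̄/g) ln(P₁/P₂).
R T̄/g = 287 × 287 / 9.809 = 8397.3 m.
ln(802/588.3) = ln(1.3633) = 0.30991.
Δz = 8397.3 × 0.30991 = 2602.4 m.

Δz ≈ 2600 m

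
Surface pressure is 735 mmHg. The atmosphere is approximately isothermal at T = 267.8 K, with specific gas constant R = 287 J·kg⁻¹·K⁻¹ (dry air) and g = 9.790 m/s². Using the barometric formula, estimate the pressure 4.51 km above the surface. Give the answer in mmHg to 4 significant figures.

Scale height: H = RT/g = 287 × 267.8 / 9.790 = 7850.7 m.
Barometric formula: P = P₀ exp(−z/H).
z/H = 4510.0/7850.7 = 0.57447; exp(−0.57447) = 0.56300.
P = 735 × 0.56300 = 413.80 mmHg.

P ≈ 413.8 mmHg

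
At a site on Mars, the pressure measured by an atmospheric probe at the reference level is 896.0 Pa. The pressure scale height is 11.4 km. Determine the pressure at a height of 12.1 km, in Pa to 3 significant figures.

Barometric formula: P = P₀ exp(−z/H).
z/H = 12100/11400 = 1.0614; exp(−1.0614) = 0.34597.
P = 896.0 × 0.34597 = 309.99 Pa.

P ≈ 310 Pa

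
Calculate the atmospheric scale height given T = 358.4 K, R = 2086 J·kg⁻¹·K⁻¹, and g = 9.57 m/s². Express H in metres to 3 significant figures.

H ≈ 78100 m

The scale height of an isothermal atmosphere is H = RT/g.
H = 2086 × 358.4 / 9.57 = 747620/9.57 = 78121 m.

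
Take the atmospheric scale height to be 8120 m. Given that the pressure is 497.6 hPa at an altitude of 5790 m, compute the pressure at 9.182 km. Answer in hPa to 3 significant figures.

Between two levels, P₂ = P₁ exp(−Δz/H) with Δz = z₂ − z₁.
Δz = 9182.0 − 5790.0 = 3392.0 m; Δz/H = 3392.0/8120.0 = 0.41773.
P₂ = 497.6 × exp(−0.41773) = 497.6 × 0.65854 = 327.69 hPa.

P ≈ 328 hPa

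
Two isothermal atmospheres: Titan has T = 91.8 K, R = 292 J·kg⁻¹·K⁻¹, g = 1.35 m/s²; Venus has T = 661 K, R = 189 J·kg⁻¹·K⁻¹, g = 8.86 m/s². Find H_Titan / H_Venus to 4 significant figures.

H = RT/g for each body.
H_Titan = 292 × 91.8 / 1.35 = 19856 m.
H_Venus = 189 × 661 / 8.86 = 14100 m.
H_Titan/H_Venus = 19856/14100 = 1.4082.

H_Titan/H_Venus ≈ 1.408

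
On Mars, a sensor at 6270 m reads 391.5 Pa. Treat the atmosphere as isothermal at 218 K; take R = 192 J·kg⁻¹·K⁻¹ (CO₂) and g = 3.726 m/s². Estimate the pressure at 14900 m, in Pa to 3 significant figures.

Scale height: H = RT/g = 192 × 218 / 3.726 = 11233 m.
Between two levels, P₂ = P₁ exp(−Δz/H) with Δz = z₂ − z₁.
Δz = 14900 − 6270.0 = 8630.0 m; Δz/H = 8630.0/11233 = 0.76827.
P₂ = 391.5 × exp(−0.76827) = 391.5 × 0.46381 = 181.58 Pa.

P ≈ 182 Pa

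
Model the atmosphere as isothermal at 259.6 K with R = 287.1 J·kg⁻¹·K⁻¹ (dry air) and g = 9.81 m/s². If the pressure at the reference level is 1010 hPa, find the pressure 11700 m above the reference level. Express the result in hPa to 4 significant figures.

Scale height: H = RT/g = 287.1 × 259.6 / 9.81 = 7597.5 m.
Barometric formula: P = P₀ exp(−z/H).
z/H = 11700/7597.5 = 1.5400; exp(−1.5400) = 0.21438.
P = 1010 × 0.21438 = 216.52 hPa.

P ≈ 216.5 hPa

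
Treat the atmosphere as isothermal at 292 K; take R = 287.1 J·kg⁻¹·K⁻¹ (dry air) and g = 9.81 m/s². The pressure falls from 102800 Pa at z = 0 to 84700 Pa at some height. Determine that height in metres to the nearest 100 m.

Scale height: H = RT/g = 287.1 × 292 / 9.81 = 8545.7 m.
Invert the barometric formula: z = H ln(P₀/P).
P₀/P = 102800/84700 = 1.2137; ln(1.2137) = 0.19367.
z = 8545.7 × 0.19367 = 1655.0 m.

z ≈ 1700 m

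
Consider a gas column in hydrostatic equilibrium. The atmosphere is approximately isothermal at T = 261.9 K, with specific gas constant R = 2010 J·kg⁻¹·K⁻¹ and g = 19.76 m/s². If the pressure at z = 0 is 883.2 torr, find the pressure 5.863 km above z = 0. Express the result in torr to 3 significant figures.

Scale height: H = RT/g = 2010 × 261.9 / 19.76 = 26641 m.
Barometric formula: P = P₀ exp(−z/H).
z/H = 5863.0/26641 = 0.22007; exp(−0.22007) = 0.80246.
P = 883.2 × 0.80246 = 708.73 torr.

P ≈ 709 torr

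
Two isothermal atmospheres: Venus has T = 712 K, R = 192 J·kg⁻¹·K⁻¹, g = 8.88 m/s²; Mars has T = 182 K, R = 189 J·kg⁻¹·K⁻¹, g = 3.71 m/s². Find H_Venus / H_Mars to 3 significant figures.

H_Venus/H_Mars ≈ 1.66

H = RT/g for each body.
H_Venus = 192 × 712 / 8.88 = 15395 m.
H_Mars = 189 × 182 / 3.71 = 9271.7 m.
H_Venus/H_Mars = 15395/9271.7 = 1.6604.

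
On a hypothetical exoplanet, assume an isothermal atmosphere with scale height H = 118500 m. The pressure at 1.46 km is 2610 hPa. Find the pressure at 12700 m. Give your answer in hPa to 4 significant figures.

Between two levels, P₂ = P₁ exp(−Δz/H) with Δz = z₂ − z₁.
Δz = 12700 − 1460.0 = 11240 m; Δz/H = 11240/118500 = 0.094852.
P₂ = 2610 × exp(−0.094852) = 2610 × 0.90951 = 2373.8 hPa.

P ≈ 2374 hPa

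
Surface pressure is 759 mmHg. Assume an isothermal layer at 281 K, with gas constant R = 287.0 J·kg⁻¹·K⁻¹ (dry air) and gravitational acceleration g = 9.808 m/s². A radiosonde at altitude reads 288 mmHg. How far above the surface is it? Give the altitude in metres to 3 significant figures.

Scale height: H = RT/g = 287.0 × 281 / 9.808 = 8222.6 m.
Invert the barometric formula: z = H ln(P₀/P).
P₀/P = 759/288 = 2.6354; ln(2.6354) = 0.96903.
z = 8222.6 × 0.96903 = 7967.9 m.

z ≈ 7970 m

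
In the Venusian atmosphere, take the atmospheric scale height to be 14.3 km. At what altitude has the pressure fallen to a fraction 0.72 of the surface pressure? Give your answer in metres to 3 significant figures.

z ≈ 4700 m

Set P/P₀ = exp(−z/H) = 0.72, so z = −H ln(0.72).
−ln(0.72) = 0.32850; z = 14300 × 0.32850 = 4697.6 m.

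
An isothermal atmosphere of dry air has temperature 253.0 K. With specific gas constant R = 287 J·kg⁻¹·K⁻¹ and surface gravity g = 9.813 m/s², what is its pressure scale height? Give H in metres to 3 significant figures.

H ≈ 7400 m

The scale height of an isothermal atmosphere is H = RT/g.
H = 287 × 253.0 / 9.813 = 72611/9.813 = 7399.5 m.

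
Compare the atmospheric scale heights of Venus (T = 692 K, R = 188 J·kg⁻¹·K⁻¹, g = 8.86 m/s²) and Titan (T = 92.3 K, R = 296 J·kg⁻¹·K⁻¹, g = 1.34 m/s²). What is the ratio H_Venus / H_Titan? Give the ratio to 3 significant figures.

H_Venus/H_Titan ≈ 0.720

H = RT/g for each body.
H_Venus = 188 × 692 / 8.86 = 14684 m.
H_Titan = 296 × 92.3 / 1.34 = 20389 m.
H_Venus/H_Titan = 14684/20389 = 0.72019.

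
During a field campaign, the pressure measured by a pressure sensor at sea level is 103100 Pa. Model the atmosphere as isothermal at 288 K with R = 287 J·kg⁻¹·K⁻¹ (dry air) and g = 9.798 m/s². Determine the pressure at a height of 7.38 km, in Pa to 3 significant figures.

Scale height: H = RT/g = 287 × 288 / 9.798 = 8436.0 m.
Barometric formula: P = P₀ exp(−z/H).
z/H = 7380.0/8436.0 = 0.87482; exp(−0.87482) = 0.41694.
P = 103100 × 0.41694 = 42987 Pa.

P ≈ 43000 Pa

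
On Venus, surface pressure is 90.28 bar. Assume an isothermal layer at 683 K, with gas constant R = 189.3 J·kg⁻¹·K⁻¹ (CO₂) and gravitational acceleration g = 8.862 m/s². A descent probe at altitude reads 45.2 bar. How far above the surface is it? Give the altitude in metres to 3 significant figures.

z ≈ 10100 m

Scale height: H = RT/g = 189.3 × 683 / 8.862 = 14589 m.
Invert the barometric formula: z = H ln(P₀/P).
P₀/P = 90.28/45.2 = 1.9973; ln(1.9973) = 0.69180.
z = 14589 × 0.69180 = 10093 m.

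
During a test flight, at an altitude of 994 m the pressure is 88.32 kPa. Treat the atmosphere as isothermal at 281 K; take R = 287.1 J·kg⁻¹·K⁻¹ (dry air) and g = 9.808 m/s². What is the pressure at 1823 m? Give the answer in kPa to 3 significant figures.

Scale height: H = RT/g = 287.1 × 281 / 9.808 = 8225.4 m.
Between two levels, P₂ = P₁ exp(−Δz/H) with Δz = z₂ − z₁.
Δz = 1823.0 − 994.00 = 829.00 m; Δz/H = 829.00/8225.4 = 0.10079.
P₂ = 88.32 × exp(−0.10079) = 88.32 × 0.90412 = 79.852 kPa.

P ≈ 79.9 kPa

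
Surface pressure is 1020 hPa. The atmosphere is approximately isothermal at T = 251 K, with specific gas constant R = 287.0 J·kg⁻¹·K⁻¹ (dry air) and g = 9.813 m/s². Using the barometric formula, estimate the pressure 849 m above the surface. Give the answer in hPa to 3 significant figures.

Scale height: H = RT/g = 287.0 × 251 / 9.813 = 7341.0 m.
Barometric formula: P = P₀ exp(−z/H).
z/H = 849.00/7341.0 = 0.11565; exp(−0.11565) = 0.89079.
P = 1020 × 0.89079 = 908.61 hPa.

P ≈ 909 hPa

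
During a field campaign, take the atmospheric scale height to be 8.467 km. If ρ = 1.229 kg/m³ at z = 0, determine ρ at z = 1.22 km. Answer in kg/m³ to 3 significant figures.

ρ ≈ 1.06 kg/m³

In an isothermal atmosphere, density decays like pressure: ρ = ρ₀ exp(−z/H).
z/H = 1220.0/8467.0 = 0.14409; exp(−0.14409) = 0.86581.
ρ = 1.229 × 0.86581 = 1.0641 kg/m³.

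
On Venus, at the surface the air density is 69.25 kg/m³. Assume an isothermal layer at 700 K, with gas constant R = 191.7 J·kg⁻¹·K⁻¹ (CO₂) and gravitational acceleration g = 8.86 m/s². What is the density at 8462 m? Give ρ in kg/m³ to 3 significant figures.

ρ ≈ 39.6 kg/m³

Scale height: H = RT/g = 191.7 × 700 / 8.86 = 15146 m.
In an isothermal atmosphere, density decays like pressure: ρ = ρ₀ exp(−z/H).
z/H = 8462.0/15146 = 0.55870; exp(−0.55870) = 0.57195.
ρ = 69.25 × 0.57195 = 39.608 kg/m³.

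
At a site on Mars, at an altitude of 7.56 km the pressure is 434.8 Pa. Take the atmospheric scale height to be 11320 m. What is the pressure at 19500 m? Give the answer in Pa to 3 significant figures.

Between two levels, P₂ = P₁ exp(−Δz/H) with Δz = z₂ − z₁.
Δz = 19500 − 7560.0 = 11940 m; Δz/H = 11940/11320 = 1.0548.
P₂ = 434.8 × exp(−1.0548) = 434.8 × 0.34826 = 151.42 Pa.

P ≈ 151 Pa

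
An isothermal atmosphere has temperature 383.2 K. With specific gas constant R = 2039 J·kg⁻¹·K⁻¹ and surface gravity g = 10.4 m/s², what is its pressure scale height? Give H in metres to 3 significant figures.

H ≈ 75100 m

The scale height of an isothermal atmosphere is H = RT/g.
H = 2039 × 383.2 / 10.4 = 781340/10.4 = 75129 m.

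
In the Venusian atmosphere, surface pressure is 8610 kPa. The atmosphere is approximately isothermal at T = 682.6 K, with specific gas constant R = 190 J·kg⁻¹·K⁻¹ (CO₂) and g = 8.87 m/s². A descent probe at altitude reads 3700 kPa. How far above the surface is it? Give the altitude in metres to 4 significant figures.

z ≈ 12350 m

Scale height: H = RT/g = 190 × 682.6 / 8.87 = 14622 m.
Invert the barometric formula: z = H ln(P₀/P).
P₀/P = 8610/3700 = 2.3270; ln(2.3270) = 0.84458.
z = 14622 × 0.84458 = 12349 m.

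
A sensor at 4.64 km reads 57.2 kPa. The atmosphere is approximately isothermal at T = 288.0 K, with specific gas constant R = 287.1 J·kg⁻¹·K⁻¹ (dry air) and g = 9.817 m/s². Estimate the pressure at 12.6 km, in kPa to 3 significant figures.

P ≈ 22.2 kPa

Scale height: H = RT/g = 287.1 × 288.0 / 9.817 = 8422.6 m.
Between two levels, P₂ = P₁ exp(−Δz/H) with Δz = z₂ − z₁.
Δz = 12600 − 4640.0 = 7960.0 m; Δz/H = 7960.0/8422.6 = 0.94508.
P₂ = 57.2 × exp(−0.94508) = 57.2 × 0.38865 = 22.231 kPa.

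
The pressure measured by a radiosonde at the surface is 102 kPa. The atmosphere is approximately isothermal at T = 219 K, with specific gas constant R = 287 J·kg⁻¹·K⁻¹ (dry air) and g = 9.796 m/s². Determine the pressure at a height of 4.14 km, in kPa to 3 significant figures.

P ≈ 53.5 kPa

Scale height: H = RT/g = 287 × 219 / 9.796 = 6416.2 m.
Barometric formula: P = P₀ exp(−z/H).
z/H = 4140.0/6416.2 = 0.64524; exp(−0.64524) = 0.52454.
P = 102 × 0.52454 = 53.503 kPa.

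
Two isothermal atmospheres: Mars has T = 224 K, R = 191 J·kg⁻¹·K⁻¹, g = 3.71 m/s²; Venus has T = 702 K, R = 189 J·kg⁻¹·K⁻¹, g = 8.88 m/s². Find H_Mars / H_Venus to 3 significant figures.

H = RT/g for each body.
H_Mars = 191 × 224 / 3.71 = 11532 m.
H_Venus = 189 × 702 / 8.88 = 14941 m.
H_Mars/H_Venus = 11532/14941 = 0.77184.

H_Mars/H_Venus ≈ 0.772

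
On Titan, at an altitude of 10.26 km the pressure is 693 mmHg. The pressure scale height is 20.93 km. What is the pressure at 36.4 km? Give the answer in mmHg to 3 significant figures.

P ≈ 199 mmHg

Between two levels, P₂ = P₁ exp(−Δz/H) with Δz = z₂ − z₁.
Δz = 36400 − 10260 = 26140 m; Δz/H = 26140/20930 = 1.2489.
P₂ = 693 × exp(−1.2489) = 693 × 0.28682 = 198.77 mmHg.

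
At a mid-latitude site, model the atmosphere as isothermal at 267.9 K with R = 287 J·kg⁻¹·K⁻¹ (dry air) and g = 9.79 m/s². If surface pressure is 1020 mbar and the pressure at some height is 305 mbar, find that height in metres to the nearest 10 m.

Scale height: H = RT/g = 287 × 267.9 / 9.79 = 7853.7 m.
Invert the barometric formula: z = H ln(P₀/P).
P₀/P = 1020/305 = 3.3443; ln(3.3443) = 1.2073.
z = 7853.7 × 1.2073 = 9481.8 m.

z ≈ 9480 m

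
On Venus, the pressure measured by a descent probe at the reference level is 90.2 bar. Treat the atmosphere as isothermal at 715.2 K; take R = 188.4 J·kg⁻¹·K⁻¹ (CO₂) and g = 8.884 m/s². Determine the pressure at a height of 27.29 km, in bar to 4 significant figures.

Scale height: H = RT/g = 188.4 × 715.2 / 8.884 = 15167 m.
Barometric formula: P = P₀ exp(−z/H).
z/H = 27290/15167 = 1.7993; exp(−1.7993) = 0.16541.
P = 90.2 × 0.16541 = 14.920 bar.

P ≈ 14.92 bar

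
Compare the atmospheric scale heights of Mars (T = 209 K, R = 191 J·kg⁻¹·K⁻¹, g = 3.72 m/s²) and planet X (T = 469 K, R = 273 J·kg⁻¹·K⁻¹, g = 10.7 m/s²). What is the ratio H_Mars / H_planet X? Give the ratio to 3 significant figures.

H = RT/g for each body.
H_Mars = 191 × 209 / 3.72 = 10731 m.
H_planet X = 273 × 469 / 10.7 = 11966 m.
H_Mars/H_planet X = 10731/11966 = 0.89679.

H_Mars/H_planet X ≈ 0.897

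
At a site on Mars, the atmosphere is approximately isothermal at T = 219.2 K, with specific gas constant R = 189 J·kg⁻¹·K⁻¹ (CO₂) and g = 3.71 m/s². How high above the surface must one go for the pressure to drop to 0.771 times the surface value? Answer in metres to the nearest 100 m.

z ≈ 2900 m

Scale height: H = RT/g = 189 × 219.2 / 3.71 = 11167 m.
Set P/P₀ = exp(−z/H) = 0.771, so z = −H ln(0.771).
−ln(0.771) = 0.26007; z = 11167 × 0.26007 = 2904.2 m.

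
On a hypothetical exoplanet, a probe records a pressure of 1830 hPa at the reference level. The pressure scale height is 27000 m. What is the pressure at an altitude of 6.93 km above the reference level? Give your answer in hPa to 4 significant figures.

P ≈ 1416 hPa

Barometric formula: P = P₀ exp(−z/H).
z/H = 6930.0/27000 = 0.25667; exp(−0.25667) = 0.77362.
P = 1830 × 0.77362 = 1415.7 hPa.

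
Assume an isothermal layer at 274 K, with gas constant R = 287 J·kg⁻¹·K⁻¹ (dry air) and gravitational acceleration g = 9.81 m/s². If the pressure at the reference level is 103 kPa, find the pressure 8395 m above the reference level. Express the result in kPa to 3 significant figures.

Scale height: H = RT/g = 287 × 274 / 9.81 = 8016.1 m.
Barometric formula: P = P₀ exp(−z/H).
z/H = 8395.0/8016.1 = 1.0473; exp(−1.0473) = 0.35088.
P = 103 × 0.35088 = 36.141 kPa.

P ≈ 36.1 kPa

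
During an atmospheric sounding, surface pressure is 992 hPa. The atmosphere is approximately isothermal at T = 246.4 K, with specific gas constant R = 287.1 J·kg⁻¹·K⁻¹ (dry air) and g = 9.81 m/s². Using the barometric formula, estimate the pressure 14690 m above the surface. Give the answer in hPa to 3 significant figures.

P ≈ 129 hPa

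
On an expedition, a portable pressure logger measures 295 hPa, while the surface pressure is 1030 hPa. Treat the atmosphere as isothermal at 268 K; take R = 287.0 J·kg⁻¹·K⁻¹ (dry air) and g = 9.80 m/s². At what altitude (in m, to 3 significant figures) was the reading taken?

Scale height: H = RT/g = 287.0 × 268 / 9.80 = 7848.6 m.
Invert the barometric formula: z = H ln(P₀/P).
P₀/P = 1030/295 = 3.4915; ln(3.4915) = 1.2503.
z = 7848.6 × 1.2503 = 9813.1 m.

z ≈ 9810 m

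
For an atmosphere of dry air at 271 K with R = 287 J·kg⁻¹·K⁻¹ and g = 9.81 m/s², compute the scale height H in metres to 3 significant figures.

The scale height of an isothermal atmosphere is H = RT/g.
H = 287 × 271 / 9.81 = 77777/9.81 = 7928.3 m.

H ≈ 7930 m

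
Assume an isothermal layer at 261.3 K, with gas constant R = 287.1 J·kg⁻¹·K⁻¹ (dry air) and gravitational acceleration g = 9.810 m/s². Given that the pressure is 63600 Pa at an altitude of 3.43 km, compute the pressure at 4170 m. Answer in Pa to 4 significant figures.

P ≈ 57730 Pa

Scale height: H = RT/g = 287.1 × 261.3 / 9.810 = 7647.2 m.
Between two levels, P₂ = P₁ exp(−Δz/H) with Δz = z₂ − z₁.
Δz = 4170.0 − 3430.0 = 740.00 m; Δz/H = 740.00/7647.2 = 0.096767.
P₂ = 63600 × exp(−0.096767) = 63600 × 0.90777 = 57734 Pa.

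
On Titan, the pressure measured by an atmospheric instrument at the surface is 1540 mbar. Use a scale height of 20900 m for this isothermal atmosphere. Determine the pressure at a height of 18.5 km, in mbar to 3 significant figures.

P ≈ 635 mbar

Barometric formula: P = P₀ exp(−z/H).
z/H = 18500/20900 = 0.88517; exp(−0.88517) = 0.41264.
P = 1540 × 0.41264 = 635.47 mbar.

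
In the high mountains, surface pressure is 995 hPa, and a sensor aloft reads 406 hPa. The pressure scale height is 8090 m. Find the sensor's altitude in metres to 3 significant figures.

Invert the barometric formula: z = H ln(P₀/P).
P₀/P = 995/406 = 2.4507; ln(2.4507) = 0.89637.
z = 8090.0 × 0.89637 = 7251.6 m.

z ≈ 7250 m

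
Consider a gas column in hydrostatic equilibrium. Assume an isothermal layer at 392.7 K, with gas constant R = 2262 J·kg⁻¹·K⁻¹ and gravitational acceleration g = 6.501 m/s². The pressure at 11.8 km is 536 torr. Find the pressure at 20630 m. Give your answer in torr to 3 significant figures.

Scale height: H = RT/g = 2262 × 392.7 / 6.501 = 136640 m.
Between two levels, P₂ = P₁ exp(−Δz/H) with Δz = z₂ − z₁.
Δz = 20630 − 11800 = 8830.0 m; Δz/H = 8830.0/136640 = 0.064622.
P₂ = 536 × exp(−0.064622) = 536 × 0.93742 = 502.46 torr.

P ≈ 502 torr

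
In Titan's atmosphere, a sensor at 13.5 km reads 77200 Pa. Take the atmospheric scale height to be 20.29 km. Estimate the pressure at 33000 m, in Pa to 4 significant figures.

P ≈ 29530 Pa

Between two levels, P₂ = P₁ exp(−Δz/H) with Δz = z₂ − z₁.
Δz = 33000 − 13500 = 19500 m; Δz/H = 19500/20290 = 0.96106.
P₂ = 77200 × exp(−0.96106) = 77200 × 0.38249 = 29528 Pa.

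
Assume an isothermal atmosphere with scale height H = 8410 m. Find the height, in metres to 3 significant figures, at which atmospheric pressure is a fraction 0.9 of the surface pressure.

Set P/P₀ = exp(−z/H) = 0.9, so z = −H ln(0.9).
−ln(0.9) = 0.10536; z = 8410.0 × 0.10536 = 886.08 m.

z ≈ 886 m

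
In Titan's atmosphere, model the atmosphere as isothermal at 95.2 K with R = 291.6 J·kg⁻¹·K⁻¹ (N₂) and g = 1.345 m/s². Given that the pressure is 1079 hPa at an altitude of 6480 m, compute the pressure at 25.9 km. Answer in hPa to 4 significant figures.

Scale height: H = RT/g = 291.6 × 95.2 / 1.345 = 20640 m.
Between two levels, P₂ = P₁ exp(−Δz/H) with Δz = z₂ − z₁.
Δz = 25900 − 6480.0 = 19420 m; Δz/H = 19420/20640 = 0.94089.
P₂ = 1079 × exp(−0.94089) = 1079 × 0.39028 = 421.11 hPa.

P ≈ 421.1 hPa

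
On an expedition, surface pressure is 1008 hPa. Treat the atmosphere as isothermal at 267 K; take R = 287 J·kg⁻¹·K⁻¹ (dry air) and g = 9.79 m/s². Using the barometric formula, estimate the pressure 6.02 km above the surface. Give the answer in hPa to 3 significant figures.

Scale height: H = RT/g = 287 × 267 / 9.79 = 7827.3 m.
Barometric formula: P = P₀ exp(−z/H).
z/H = 6020.0/7827.3 = 0.76910; exp(−0.76910) = 0.46343.
P = 1008 × 0.46343 = 467.14 hPa.

P ≈ 467 hPa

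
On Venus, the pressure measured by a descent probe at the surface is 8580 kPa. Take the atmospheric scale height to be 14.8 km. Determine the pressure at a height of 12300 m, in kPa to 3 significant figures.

P ≈ 3740 kPa

Barometric formula: P = P₀ exp(−z/H).
z/H = 12300/14800 = 0.83108; exp(−0.83108) = 0.43558.
P = 8580 × 0.43558 = 3737.3 kPa.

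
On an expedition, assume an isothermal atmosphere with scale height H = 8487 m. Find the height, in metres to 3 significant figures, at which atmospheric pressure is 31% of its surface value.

Set P/P₀ = exp(−z/H) = 0.31, so z = −H ln(0.31).
−ln(0.31) = 1.1712; z = 8487.0 × 1.1712 = 9940.0 m.

z ≈ 9940 m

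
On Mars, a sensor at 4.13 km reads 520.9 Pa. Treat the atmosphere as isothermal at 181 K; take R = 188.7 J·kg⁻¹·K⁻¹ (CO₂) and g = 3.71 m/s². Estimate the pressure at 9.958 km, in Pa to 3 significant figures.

P ≈ 277 Pa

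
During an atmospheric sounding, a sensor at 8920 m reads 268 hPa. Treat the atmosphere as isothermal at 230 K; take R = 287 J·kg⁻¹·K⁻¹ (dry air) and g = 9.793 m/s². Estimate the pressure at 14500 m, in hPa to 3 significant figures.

P ≈ 117 hPa

Scale height: H = RT/g = 287 × 230 / 9.793 = 6740.5 m.
Between two levels, P₂ = P₁ exp(−Δz/H) with Δz = z₂ − z₁.
Δz = 14500 − 8920.0 = 5580.0 m; Δz/H = 5580.0/6740.5 = 0.82783.
P₂ = 268 × exp(−0.82783) = 268 × 0.43700 = 117.12 hPa.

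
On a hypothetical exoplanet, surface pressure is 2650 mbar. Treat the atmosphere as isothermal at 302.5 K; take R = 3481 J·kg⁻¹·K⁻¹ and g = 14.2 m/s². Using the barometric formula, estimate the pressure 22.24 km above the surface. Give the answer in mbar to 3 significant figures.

P ≈ 1960 mbar

Scale height: H = RT/g = 3481 × 302.5 / 14.2 = 74155 m.
Barometric formula: P = P₀ exp(−z/H).
z/H = 22240/74155 = 0.29991; exp(−0.29991) = 0.74088.
P = 2650 × 0.74088 = 1963.3 mbar.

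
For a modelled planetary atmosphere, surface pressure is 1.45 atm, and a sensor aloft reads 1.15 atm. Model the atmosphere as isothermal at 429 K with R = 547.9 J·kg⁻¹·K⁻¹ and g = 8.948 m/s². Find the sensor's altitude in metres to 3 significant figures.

Scale height: H = RT/g = 547.9 × 429 / 8.948 = 26268 m.
Invert the barometric formula: z = H ln(P₀/P).
P₀/P = 1.45/1.15 = 1.2609; ln(1.2609) = 0.23183.
z = 26268 × 0.23183 = 6089.7 m.

z ≈ 6090 m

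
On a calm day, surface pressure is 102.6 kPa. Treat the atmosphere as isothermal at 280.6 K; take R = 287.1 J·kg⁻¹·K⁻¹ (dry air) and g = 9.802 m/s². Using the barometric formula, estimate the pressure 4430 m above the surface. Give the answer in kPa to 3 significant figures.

P ≈ 59.8 kPa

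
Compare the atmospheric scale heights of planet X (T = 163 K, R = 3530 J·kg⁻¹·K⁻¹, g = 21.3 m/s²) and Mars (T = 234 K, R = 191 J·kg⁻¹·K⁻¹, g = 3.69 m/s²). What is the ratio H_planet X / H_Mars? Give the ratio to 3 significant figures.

H_planet X/H_Mars ≈ 2.23

H = RT/g for each body.
H_planet X = 3530 × 163 / 21.3 = 27014 m.
H_Mars = 191 × 234 / 3.69 = 12112 m.
H_planet X/H_Mars = 27014/12112 = 2.2304.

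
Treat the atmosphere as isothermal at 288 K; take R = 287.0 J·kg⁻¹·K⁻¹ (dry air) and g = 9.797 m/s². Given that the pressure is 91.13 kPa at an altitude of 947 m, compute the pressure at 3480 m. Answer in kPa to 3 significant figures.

P ≈ 67.5 kPa

Scale height: H = RT/g = 287.0 × 288 / 9.797 = 8436.9 m.
Between two levels, P₂ = P₁ exp(−Δz/H) with Δz = z₂ − z₁.
Δz = 3480.0 − 947.00 = 2533.0 m; Δz/H = 2533.0/8436.9 = 0.30023.
P₂ = 91.13 × exp(−0.30023) = 91.13 × 0.74065 = 67.495 kPa.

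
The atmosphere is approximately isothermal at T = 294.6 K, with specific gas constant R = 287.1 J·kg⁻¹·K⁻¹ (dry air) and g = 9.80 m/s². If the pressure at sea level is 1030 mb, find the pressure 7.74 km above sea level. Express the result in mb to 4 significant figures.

Scale height: H = RT/g = 287.1 × 294.6 / 9.80 = 8630.6 m.
Barometric formula: P = P₀ exp(−z/H).
z/H = 7740.0/8630.6 = 0.89681; exp(−0.89681) = 0.40787.
P = 1030 × 0.40787 = 420.11 mb.

P ≈ 420.1 mb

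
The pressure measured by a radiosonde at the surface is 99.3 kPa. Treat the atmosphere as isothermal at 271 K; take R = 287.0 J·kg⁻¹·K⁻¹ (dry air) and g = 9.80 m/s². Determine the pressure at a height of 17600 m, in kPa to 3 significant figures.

P ≈ 10.8 kPa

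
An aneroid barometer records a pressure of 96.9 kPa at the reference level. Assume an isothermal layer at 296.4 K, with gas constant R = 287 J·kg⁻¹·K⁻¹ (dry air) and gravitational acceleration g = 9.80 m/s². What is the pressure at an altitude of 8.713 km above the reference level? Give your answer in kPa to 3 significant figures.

Scale height: H = RT/g = 287 × 296.4 / 9.80 = 8680.3 m.
Barometric formula: P = P₀ exp(−z/H).
z/H = 8713.0/8680.3 = 1.0038; exp(−1.0038) = 0.36648.
P = 96.9 × 0.36648 = 35.512 kPa.

P ≈ 35.5 kPa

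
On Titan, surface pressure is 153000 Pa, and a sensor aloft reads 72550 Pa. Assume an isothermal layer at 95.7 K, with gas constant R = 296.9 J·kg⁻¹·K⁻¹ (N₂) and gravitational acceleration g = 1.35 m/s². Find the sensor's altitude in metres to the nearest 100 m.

Scale height: H = RT/g = 296.9 × 95.7 / 1.35 = 21047 m.
Invert the barometric formula: z = H ln(P₀/P).
P₀/P = 153000/72550 = 2.1089; ln(2.1089) = 0.74617.
z = 21047 × 0.74617 = 15705 m.

z ≈ 15700 m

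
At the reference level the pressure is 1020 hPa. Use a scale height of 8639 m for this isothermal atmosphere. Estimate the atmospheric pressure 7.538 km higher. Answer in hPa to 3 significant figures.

P ≈ 426 hPa

Barometric formula: P = P₀ exp(−z/H).
z/H = 7538.0/8639.0 = 0.87255; exp(−0.87255) = 0.41788.
P = 1020 × 0.41788 = 426.24 hPa.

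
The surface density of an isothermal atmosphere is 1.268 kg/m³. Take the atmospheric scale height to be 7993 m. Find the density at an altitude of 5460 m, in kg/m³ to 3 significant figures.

In an isothermal atmosphere, density decays like pressure: ρ = ρ₀ exp(−z/H).
z/H = 5460.0/7993.0 = 0.68310; exp(−0.68310) = 0.50505.
ρ = 1.268 × 0.50505 = 0.64040 kg/m³.

ρ ≈ 0.640 kg/m³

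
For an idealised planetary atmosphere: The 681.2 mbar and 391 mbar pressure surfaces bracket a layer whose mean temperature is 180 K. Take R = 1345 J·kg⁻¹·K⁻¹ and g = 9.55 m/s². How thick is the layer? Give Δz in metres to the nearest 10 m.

Δz ≈ 14070 m

Hypsometric equation: Δz = (R T̄/g) ln(P₁/P₂).
R T̄/g = 1345 × 180 / 9.55 = 25351 m.
ln(681.2/391) = ln(1.7422) = 0.55515.
Δz = 25351 × 0.55515 = 14074 m.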